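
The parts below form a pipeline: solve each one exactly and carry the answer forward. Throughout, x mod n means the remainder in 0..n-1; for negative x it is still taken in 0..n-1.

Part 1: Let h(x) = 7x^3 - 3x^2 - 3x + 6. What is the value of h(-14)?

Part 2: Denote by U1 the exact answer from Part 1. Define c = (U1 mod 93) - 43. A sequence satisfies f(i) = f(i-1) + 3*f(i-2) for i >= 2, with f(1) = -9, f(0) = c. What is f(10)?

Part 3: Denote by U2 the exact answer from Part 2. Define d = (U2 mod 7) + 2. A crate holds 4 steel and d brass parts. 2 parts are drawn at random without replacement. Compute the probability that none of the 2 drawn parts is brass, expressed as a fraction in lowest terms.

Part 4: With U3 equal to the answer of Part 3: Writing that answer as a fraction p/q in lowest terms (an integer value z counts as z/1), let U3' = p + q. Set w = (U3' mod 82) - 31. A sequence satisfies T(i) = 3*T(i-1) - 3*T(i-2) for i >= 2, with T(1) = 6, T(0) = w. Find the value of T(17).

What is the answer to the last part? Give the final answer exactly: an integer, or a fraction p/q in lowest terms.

-551124

Part 1: 7*(-14)^3 - 3*(-14)^2 - 3*(-14)^1 + 6 = (-19208) + (-588) + (42) + (6) = -19748; answer -19748
Part 2: U1 = -19748; c = 18; f(2) = 1*(-9) + 3*(18) = 45; iterating: f(2)=45, f(3)=18, f(4)=153, f(5)=207, f(6)=666, f(7)=1287, f(8)=3285, f(9)=7146, f(10)=17001; answer 17001
Part 3: U2 = 17001; d = 7; total draws C(11,2) = 55; favorable C(4,2) = 6; P = 6/55; answer 6/55
Part 4: U3 = 6/55; threaded value p + q = 61; w = 30; T(2) = 3*(6) - 3*(30) = -72; iterating: T(2)=-72, T(3)=-234, T(4)=-486, T(5)=-756, T(6)=-810, T(7)=-162, T(8)=1944, T(9)=6318, T(10)=13122, T(11)=20412, T(12)=21870, T(13)=4374, T(14)=-52488, T(15)=-170586, T(16)=-354294, T(17)=-551124; answer -551124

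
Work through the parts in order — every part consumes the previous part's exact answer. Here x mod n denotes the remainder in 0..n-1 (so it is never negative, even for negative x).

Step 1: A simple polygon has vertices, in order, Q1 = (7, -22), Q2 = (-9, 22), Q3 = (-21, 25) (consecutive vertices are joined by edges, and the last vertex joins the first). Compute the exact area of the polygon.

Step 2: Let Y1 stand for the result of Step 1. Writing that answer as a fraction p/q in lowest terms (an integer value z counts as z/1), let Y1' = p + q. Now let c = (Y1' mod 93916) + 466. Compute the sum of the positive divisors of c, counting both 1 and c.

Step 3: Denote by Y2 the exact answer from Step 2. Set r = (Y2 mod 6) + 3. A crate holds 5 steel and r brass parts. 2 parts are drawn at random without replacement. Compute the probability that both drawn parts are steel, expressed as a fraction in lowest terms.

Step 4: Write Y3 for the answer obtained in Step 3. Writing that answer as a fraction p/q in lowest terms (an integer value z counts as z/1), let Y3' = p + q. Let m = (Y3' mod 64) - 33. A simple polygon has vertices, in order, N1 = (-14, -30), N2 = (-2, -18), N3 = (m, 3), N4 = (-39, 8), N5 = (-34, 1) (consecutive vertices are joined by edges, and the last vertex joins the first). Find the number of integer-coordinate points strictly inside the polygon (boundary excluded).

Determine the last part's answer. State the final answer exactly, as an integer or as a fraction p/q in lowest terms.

593

Step 1: cross terms: (7*22 - -9*-22)=-44, (-9*25 - -21*22)=237, (-21*-22 - 7*25)=287; twice the area = |480| = 480; area = 240; answer 240
Step 2: Y1 = 240; threaded value p + q = 241; c = 707; 707 = 7 * 101; sigma = (1 + 7) * (1 + 101) = 8 * 102 = 816; answer 816
Step 3: Y2 = 816; r = 3; total draws C(8,2) = 28; favorable C(5,2) = 10; P = 5/14; answer 5/14
Step 4: Y3 = 5/14; threaded value p + q = 19; m = -14; cross terms: (-14*-18 - -2*-30)=192, (-2*3 - -14*-18)=-258, (-14*8 - -39*3)=5, (-39*1 - -34*8)=233, (-34*-30 - -14*1)=1034; twice the area = |1206| = 1206; area = 603; boundary points = 12 + 3 + 5 + 1 + 1 = 22; strictly interior points = area - boundary/2 + 1 = 593; answer 593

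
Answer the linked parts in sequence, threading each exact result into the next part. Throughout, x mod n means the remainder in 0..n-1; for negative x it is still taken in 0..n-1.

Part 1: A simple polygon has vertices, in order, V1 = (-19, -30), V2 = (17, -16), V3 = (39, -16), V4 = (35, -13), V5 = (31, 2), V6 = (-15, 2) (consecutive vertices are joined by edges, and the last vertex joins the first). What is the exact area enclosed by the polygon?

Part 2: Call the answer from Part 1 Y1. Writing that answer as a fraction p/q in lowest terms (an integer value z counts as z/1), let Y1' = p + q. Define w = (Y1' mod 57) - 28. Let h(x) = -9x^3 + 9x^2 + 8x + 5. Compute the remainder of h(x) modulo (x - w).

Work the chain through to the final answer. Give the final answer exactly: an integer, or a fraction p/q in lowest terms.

Part 1: cross terms: (-19*-16 - 17*-30)=814, (17*-16 - 39*-16)=352, (39*-13 - 35*-16)=53, (35*2 - 31*-13)=473, (31*2 - -15*2)=92, (-15*-30 - -19*2)=488; twice the area = |2272| = 2272; area = 1136; answer 1136
Part 2: Y1 = 1136; threaded value p + q = 1137; w = 26; remainder = value at the root: -9*(26)^3 + 9*(26)^2 + 8*(26)^1 + 5 = (-158184) + (6084) + (208) + (5) = -151887; answer -151887

-151887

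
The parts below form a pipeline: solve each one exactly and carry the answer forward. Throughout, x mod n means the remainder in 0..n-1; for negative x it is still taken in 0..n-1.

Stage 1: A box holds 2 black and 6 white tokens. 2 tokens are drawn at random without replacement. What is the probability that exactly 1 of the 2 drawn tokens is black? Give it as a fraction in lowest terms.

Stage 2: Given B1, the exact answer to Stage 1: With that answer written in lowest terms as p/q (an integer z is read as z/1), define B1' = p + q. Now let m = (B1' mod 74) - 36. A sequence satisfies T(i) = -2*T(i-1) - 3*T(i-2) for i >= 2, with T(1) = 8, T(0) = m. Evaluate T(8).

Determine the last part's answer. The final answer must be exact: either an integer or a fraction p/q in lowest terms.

566

Stage 1: total draws C(8,2) = 28; favorable C(2,1)*C(6,1) = 12; P = 3/7; answer 3/7
Stage 2: B1 = 3/7; threaded value p + q = 10; m = -26; T(2) = -2*(8) - 3*(-26) = 62; iterating: T(2)=62, T(3)=-148, T(4)=110, T(5)=224, T(6)=-778, T(7)=884, T(8)=566; answer 566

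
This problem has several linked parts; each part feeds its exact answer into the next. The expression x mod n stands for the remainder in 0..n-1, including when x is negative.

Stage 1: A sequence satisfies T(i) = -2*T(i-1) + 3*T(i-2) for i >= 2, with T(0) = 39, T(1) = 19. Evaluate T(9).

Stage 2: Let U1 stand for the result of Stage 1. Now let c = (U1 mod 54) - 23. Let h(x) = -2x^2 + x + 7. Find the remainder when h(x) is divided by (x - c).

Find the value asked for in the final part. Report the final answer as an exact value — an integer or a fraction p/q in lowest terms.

-521

Stage 1: T(2) = -2*(19) + 3*(39) = 79; iterating: T(2)=79, T(3)=-101, T(4)=439, T(5)=-1181, T(6)=3679, T(7)=-10901, T(8)=32839, T(9)=-98381; answer -98381
Stage 2: U1 = -98381; c = -16; remainder = value at the root: -2*(-16)^2 + 1*(-16)^1 + 7 = (-512) + (-16) + (7) = -521; answer -521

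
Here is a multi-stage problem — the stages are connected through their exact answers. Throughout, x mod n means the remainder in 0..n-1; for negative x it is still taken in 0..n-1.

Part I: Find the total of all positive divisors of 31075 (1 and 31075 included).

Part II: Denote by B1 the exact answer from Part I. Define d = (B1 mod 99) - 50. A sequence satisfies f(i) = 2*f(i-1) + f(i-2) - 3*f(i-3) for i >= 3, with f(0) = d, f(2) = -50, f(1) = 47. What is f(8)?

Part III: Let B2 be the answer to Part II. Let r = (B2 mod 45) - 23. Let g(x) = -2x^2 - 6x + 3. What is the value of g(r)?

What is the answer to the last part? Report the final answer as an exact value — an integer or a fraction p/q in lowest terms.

Part I: 31075 = 5^2 * 11 * 113; sigma = (1 + 5 + 25) * (1 + 11) * (1 + 113) = 31 * 12 * 114 = 42408; answer 42408
Part II: B1 = 42408; d = -14; f(3) = 2*(-50) + 1*(47) - 3*(-14) = -11; iterating: f(3)=-11, f(4)=-213, f(5)=-287, f(6)=-754, f(7)=-1156, f(8)=-2205; answer -2205
Part III: B2 = -2205; r = -23; -2*(-23)^2 - 6*(-23)^1 + 3 = (-1058) + (138) + (3) = -917; answer -917

-917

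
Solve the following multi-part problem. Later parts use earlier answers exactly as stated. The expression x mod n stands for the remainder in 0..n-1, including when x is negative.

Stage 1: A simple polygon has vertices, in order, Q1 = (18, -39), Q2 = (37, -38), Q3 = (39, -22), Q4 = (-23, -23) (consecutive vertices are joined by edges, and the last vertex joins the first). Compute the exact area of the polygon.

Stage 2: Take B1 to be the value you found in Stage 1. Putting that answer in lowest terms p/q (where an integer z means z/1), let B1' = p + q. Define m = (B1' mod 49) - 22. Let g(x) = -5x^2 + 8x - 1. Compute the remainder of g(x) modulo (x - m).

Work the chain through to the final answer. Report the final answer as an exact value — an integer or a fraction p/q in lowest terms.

-385

Stage 1: cross terms: (18*-38 - 37*-39)=759, (37*-22 - 39*-38)=668, (39*-23 - -23*-22)=-1403, (-23*-39 - 18*-23)=1311; twice the area = |1335| = 1335; area = 1335/2; answer 1335/2
Stage 2: B1 = 1335/2; threaded value p + q = 1337; m = -8; remainder = value at the root: -5*(-8)^2 + 8*(-8)^1 - 1 = (-320) + (-64) + (-1) = -385; answer -385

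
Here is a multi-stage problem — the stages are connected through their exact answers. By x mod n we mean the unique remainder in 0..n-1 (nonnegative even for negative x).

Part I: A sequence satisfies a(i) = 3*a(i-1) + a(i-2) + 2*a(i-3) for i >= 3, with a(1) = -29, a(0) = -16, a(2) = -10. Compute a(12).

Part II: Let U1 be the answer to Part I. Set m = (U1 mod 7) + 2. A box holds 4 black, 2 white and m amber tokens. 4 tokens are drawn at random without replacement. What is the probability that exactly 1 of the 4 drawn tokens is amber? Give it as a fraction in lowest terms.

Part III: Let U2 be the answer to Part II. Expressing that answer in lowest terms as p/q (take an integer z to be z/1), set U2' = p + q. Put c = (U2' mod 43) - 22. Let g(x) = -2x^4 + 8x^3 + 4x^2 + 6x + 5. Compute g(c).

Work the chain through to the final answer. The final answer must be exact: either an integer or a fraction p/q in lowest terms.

-254275

Part I: a(3) = 3*(-10) + 1*(-29) + 2*(-16) = -91; iterating: a(3)=-91, a(4)=-341, a(5)=-1134, a(6)=-3925, a(7)=-13591, a(8)=-46966, a(9)=-162339, a(10)=-561165, a(11)=-1939766, a(12)=-6705141; answer -6705141
Part II: U1 = -6705141; m = 7; total draws C(13,4) = 715; favorable C(7,1)*C(6,3) = 140; P = 28/143; answer 28/143
Part III: U2 = 28/143; threaded value p + q = 171; c = 20; -2*(20)^4 + 8*(20)^3 + 4*(20)^2 + 6*(20)^1 + 5 = (-320000) + (64000) + (1600) + (120) + (5) = -254275; answer -254275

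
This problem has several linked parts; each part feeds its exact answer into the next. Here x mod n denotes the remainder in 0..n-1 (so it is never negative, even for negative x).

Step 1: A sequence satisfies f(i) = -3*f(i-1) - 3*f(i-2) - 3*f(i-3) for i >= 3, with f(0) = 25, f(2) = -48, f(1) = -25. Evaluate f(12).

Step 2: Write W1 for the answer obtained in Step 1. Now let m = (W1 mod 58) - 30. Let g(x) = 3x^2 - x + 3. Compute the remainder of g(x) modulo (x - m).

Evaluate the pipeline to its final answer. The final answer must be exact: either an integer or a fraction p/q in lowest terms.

1903

Step 1: f(3) = -3*(-48) - 3*(-25) - 3*(25) = 144; iterating: f(3)=144, f(4)=-213, f(5)=351, f(6)=-846, f(7)=2124, f(8)=-4887, f(9)=10827, f(10)=-24192, f(11)=54756, f(12)=-124173; answer -124173
Step 2: W1 = -124173; m = -25; remainder = value at the root: 3*(-25)^2 - 1*(-25)^1 + 3 = (1875) + (25) + (3) = 1903; answer 1903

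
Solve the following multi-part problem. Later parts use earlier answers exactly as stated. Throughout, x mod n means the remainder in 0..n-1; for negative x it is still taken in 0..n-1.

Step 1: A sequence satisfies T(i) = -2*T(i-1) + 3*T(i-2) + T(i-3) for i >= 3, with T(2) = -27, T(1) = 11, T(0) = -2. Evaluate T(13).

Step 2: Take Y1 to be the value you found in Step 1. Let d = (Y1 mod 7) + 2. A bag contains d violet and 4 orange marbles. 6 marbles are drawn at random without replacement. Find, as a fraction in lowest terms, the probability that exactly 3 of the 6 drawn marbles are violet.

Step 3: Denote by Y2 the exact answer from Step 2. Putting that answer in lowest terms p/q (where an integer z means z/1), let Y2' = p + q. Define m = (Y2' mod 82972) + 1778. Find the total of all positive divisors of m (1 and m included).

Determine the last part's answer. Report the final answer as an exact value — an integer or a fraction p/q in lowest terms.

Step 1: T(3) = -2*(-27) + 3*(11) + 1*(-2) = 85; iterating: T(3)=85, T(4)=-240, T(5)=708, T(6)=-2051, T(7)=5986, T(8)=-17417, T(9)=50741, T(10)=-147747, T(11)=430300, T(12)=-1253100, T(13)=3649353; answer 3649353
Step 2: Y1 = 3649353; d = 3; total draws C(7,6) = 7; favorable C(3,3)*C(4,3) = 4; P = 4/7; answer 4/7
Step 3: Y2 = 4/7; threaded value p + q = 11; m = 1789; 1789 is prime, so its only divisors are 1 and 1789; sigma = 1 + 1789 = 1790; answer 1790

1790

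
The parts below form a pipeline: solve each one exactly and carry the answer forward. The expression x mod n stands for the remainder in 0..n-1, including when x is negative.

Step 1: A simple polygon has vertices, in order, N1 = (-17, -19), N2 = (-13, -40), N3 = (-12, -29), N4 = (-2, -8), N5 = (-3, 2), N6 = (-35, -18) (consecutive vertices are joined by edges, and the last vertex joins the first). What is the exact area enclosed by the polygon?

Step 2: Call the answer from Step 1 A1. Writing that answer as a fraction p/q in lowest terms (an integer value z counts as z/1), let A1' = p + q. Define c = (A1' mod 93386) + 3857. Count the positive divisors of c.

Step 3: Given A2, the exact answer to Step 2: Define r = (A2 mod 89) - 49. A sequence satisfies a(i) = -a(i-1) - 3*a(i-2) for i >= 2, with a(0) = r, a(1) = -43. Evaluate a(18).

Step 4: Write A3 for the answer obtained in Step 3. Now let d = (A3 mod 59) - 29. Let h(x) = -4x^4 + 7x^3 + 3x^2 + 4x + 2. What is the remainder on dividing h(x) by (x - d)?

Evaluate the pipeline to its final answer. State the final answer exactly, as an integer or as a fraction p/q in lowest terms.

Step 1: cross terms: (-17*-40 - -13*-19)=433, (-13*-29 - -12*-40)=-103, (-12*-8 - -2*-29)=38, (-2*2 - -3*-8)=-28, (-3*-18 - -35*2)=124, (-35*-19 - -17*-18)=359; twice the area = |823| = 823; area = 823/2; answer 823/2
Step 2: A1 = 823/2; threaded value p + q = 825; c = 4682; 4682 = 2 * 2341; number of divisors = (1+1) * (1+1) = 4; answer 4
Step 3: A2 = 4; r = -45; a(2) = -1*(-43) - 3*(-45) = 178; iterating: a(2)=178, a(3)=-49, a(4)=-485, a(5)=632, a(6)=823, a(7)=-2719, a(8)=250, a(9)=7907, a(10)=-8657, a(11)=-15064, a(12)=41035, a(13)=4157, a(14)=-127262, a(15)=114791, a(16)=266995, a(17)=-611368, a(18)=-189617; answer -189617
Step 4: A3 = -189617; d = -20; remainder = value at the root: -4*(-20)^4 + 7*(-20)^3 + 3*(-20)^2 + 4*(-20)^1 + 2 = (-640000) + (-56000) + (1200) + (-80) + (2) = -694878; answer -694878

-694878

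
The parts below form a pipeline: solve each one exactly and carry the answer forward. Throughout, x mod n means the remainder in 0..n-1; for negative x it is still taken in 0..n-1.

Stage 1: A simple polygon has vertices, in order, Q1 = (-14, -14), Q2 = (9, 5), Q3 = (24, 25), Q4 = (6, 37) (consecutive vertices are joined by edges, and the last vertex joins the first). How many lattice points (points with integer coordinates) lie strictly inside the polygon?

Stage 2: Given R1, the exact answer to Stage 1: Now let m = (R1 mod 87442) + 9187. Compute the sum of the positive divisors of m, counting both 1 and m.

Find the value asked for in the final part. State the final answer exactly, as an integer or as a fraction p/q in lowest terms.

18480

Stage 1: cross terms: (-14*5 - 9*-14)=56, (9*25 - 24*5)=105, (24*37 - 6*25)=738, (6*-14 - -14*37)=434; twice the area = |1333| = 1333; area = 1333/2; boundary points = 1 + 5 + 6 + 1 = 13; strictly interior points = area - boundary/2 + 1 = 661; answer 661
Stage 2: R1 = 661; m = 9848; 9848 = 2^3 * 1231; sigma = (1 + 2 + 4 + 8) * (1 + 1231) = 15 * 1232 = 18480; answer 18480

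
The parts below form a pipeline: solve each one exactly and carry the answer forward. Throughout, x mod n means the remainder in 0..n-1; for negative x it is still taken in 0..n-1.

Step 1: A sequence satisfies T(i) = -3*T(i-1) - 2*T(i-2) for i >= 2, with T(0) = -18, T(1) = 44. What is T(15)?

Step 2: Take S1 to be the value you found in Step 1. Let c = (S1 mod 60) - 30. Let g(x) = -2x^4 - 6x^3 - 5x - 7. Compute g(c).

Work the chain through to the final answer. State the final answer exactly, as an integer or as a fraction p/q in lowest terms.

Step 1: T(2) = -3*(44) - 2*(-18) = -96; iterating: T(2)=-96, T(3)=200, T(4)=-408, T(5)=824, T(6)=-1656, T(7)=3320, T(8)=-6648, T(9)=13304, T(10)=-26616, T(11)=53240, T(12)=-106488, T(13)=212984, T(14)=-425976, T(15)=851960; answer 851960
Step 2: S1 = 851960; c = -10; -2*(-10)^4 - 6*(-10)^3 - 5*(-10)^1 - 7 = (-20000) + (6000) + (50) + (-7) = -13957; answer -13957

-13957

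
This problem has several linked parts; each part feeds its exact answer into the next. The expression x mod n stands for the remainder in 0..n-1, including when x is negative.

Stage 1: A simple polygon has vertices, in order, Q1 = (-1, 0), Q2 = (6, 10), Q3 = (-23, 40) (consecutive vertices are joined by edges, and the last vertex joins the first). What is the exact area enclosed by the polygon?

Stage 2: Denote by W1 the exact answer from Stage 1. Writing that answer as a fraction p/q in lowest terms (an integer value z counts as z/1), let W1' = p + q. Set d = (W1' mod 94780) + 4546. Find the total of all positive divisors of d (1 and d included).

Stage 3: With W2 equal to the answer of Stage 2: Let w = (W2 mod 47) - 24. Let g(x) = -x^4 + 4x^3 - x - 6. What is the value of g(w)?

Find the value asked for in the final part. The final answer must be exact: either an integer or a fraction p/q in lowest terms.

-444

Stage 1: cross terms: (-1*10 - 6*0)=-10, (6*40 - -23*10)=470, (-23*0 - -1*40)=40; twice the area = |500| = 500; area = 250; answer 250
Stage 2: W1 = 250; threaded value p + q = 251; d = 4797; 4797 = 3^2 * 13 * 41; sigma = (1 + 3 + 9) * (1 + 13) * (1 + 41) = 13 * 14 * 42 = 7644; answer 7644
Stage 3: W2 = 7644; w = 6; -1*(6)^4 + 4*(6)^3 - 1*(6)^1 - 6 = (-1296) + (864) + (-6) + (-6) = -444; answer -444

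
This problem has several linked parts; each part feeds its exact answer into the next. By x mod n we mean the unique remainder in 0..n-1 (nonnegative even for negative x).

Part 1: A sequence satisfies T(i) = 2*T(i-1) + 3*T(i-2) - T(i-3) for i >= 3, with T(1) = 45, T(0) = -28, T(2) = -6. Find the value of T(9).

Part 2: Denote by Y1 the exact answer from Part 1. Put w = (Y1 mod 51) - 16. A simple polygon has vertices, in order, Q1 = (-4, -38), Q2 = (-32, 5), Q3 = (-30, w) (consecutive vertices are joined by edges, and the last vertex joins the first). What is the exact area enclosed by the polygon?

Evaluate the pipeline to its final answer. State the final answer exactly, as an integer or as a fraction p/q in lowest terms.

41

Part 1: T(3) = 2*(-6) + 3*(45) - 1*(-28) = 151; iterating: T(3)=151, T(4)=239, T(5)=937, T(6)=2440, T(7)=7452, T(8)=21287, T(9)=62490; answer 62490
Part 2: Y1 = 62490; w = -1; cross terms: (-4*5 - -32*-38)=-1236, (-32*-1 - -30*5)=182, (-30*-38 - -4*-1)=1136; twice the area = |82| = 82; area = 41; answer 41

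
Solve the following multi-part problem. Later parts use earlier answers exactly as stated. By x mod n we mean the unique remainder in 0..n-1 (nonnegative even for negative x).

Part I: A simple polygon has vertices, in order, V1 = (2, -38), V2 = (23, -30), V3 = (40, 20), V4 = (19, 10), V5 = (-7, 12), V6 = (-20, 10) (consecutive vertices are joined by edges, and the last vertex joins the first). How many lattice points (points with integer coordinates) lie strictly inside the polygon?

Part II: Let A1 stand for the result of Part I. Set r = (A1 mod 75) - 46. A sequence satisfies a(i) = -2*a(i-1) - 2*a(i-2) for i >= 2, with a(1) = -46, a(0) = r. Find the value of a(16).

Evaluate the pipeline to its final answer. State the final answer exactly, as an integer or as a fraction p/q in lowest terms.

512

Part I: cross terms: (2*-30 - 23*-38)=814, (23*20 - 40*-30)=1660, (40*10 - 19*20)=20, (19*12 - -7*10)=298, (-7*10 - -20*12)=170, (-20*-38 - 2*10)=740; twice the area = |3702| = 3702; area = 1851; boundary points = 1 + 1 + 1 + 2 + 1 + 2 = 8; strictly interior points = area - boundary/2 + 1 = 1848; answer 1848
Part II: A1 = 1848; r = 2; a(2) = -2*(-46) - 2*(2) = 88; iterating: a(2)=88, a(3)=-84, a(4)=-8, a(5)=184, a(6)=-352, a(7)=336, a(8)=32, a(9)=-736, a(10)=1408, a(11)=-1344, a(12)=-128, a(13)=2944, a(14)=-5632, a(15)=5376, a(16)=512; answer 512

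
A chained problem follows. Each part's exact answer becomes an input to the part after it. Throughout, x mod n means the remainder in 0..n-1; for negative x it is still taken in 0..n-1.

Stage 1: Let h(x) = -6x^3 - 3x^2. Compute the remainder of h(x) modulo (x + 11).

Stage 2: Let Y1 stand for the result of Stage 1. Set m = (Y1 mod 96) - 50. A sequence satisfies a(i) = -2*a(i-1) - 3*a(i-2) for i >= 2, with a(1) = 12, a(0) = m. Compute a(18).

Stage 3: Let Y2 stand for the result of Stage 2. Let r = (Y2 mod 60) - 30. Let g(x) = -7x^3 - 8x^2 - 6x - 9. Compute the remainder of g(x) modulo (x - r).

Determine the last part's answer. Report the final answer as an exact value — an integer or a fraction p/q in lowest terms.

Stage 1: remainder = value at the root: -6*(-11)^3 - 3*(-11)^2 = (7986) + (-363) = 7623; answer 7623
Stage 2: Y1 = 7623; m = -11; a(2) = -2*(12) - 3*(-11) = 9; iterating: a(2)=9, a(3)=-54, a(4)=81, a(5)=0, a(6)=-243, a(7)=486, a(8)=-243, a(9)=-972, a(10)=2673, a(11)=-2430, a(12)=-3159, a(13)=13608, a(14)=-17739, a(15)=-5346, a(16)=63909, a(17)=-111780, a(18)=31833; answer 31833
Stage 3: Y2 = 31833; r = 3; remainder = value at the root: -7*(3)^3 - 8*(3)^2 - 6*(3)^1 - 9 = (-189) + (-72) + (-18) + (-9) = -288; answer -288

-288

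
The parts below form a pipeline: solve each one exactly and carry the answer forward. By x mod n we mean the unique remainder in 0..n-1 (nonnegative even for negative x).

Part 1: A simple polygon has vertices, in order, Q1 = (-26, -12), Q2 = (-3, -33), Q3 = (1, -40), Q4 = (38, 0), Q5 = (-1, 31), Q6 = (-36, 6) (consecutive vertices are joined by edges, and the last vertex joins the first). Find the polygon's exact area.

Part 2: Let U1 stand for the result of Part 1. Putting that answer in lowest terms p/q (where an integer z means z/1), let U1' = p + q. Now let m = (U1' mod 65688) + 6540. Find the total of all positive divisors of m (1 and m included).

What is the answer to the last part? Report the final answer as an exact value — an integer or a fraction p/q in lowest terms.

Part 1: cross terms: (-26*-33 - -3*-12)=822, (-3*-40 - 1*-33)=153, (1*0 - 38*-40)=1520, (38*31 - -1*0)=1178, (-1*6 - -36*31)=1110, (-36*-12 - -26*6)=588; twice the area = |5371| = 5371; area = 5371/2; answer 5371/2
Part 2: U1 = 5371/2; threaded value p + q = 5373; m = 11913; 11913 = 3 * 11 * 19^2; sigma = (1 + 3) * (1 + 11) * (1 + 19 + 361) = 4 * 12 * 381 = 18288; answer 18288

18288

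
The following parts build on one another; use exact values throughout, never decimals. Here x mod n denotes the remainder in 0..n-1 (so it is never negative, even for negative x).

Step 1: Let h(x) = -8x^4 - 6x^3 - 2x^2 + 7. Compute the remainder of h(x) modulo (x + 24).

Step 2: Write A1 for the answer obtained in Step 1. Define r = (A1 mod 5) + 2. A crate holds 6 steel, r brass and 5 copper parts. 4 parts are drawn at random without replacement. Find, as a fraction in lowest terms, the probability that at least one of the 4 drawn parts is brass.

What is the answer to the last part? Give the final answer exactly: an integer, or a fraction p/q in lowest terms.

61/91

Step 1: remainder = value at the root: -8*(-24)^4 - 6*(-24)^3 - 2*(-24)^2 + 7 = (-2654208) + (82944) + (-1152) + (7) = -2572409; answer -2572409
Step 2: A1 = -2572409; r = 3; total draws C(14,4) = 1001; complement C(11,4) = 330; favorable 1001 - 330 = 671; P = 61/91; answer 61/91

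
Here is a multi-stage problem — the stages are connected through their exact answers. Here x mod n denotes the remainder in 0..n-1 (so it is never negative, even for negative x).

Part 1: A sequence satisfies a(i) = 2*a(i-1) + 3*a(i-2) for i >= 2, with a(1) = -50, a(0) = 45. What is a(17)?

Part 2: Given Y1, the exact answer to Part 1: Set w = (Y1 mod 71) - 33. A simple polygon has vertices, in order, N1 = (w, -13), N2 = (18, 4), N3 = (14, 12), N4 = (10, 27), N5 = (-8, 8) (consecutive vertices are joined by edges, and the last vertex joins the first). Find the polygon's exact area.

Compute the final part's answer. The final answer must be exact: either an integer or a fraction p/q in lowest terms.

460

Part 1: a(2) = 2*(-50) + 3*(45) = 35; iterating: a(2)=35, a(3)=-80, a(4)=-55, a(5)=-350, a(6)=-865, a(7)=-2780, a(8)=-8155, a(9)=-24650, a(10)=-73765, a(11)=-221480, a(12)=-664255, a(13)=-1992950, a(14)=-5978665, a(15)=-17936180, a(16)=-53808355, a(17)=-161425250; answer -161425250
Part 2: Y1 = -161425250; w = 33; cross terms: (33*4 - 18*-13)=366, (18*12 - 14*4)=160, (14*27 - 10*12)=258, (10*8 - -8*27)=296, (-8*-13 - 33*8)=-160; twice the area = |920| = 920; area = 460; answer 460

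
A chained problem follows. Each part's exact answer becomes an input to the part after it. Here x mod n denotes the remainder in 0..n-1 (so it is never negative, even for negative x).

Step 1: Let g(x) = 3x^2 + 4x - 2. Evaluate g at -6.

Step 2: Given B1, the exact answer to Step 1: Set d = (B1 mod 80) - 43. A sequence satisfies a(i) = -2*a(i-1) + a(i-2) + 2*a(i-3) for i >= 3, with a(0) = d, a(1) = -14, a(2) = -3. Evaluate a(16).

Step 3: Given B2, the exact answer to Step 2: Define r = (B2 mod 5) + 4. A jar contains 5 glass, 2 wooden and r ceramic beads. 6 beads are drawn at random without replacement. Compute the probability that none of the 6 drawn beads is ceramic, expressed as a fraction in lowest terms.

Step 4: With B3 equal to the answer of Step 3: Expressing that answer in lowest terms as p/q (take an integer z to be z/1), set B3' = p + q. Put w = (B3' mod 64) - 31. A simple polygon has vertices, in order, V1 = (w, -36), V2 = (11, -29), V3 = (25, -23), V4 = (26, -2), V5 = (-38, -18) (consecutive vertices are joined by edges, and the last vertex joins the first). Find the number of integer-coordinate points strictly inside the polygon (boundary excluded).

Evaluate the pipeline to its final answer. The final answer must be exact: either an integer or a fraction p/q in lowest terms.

Step 1: 3*(-6)^2 + 4*(-6)^1 - 2 = (108) + (-24) + (-2) = 82; answer 82
Step 2: B1 = 82; d = -41; a(3) = -2*(-3) + 1*(-14) + 2*(-41) = -90; iterating: a(3)=-90, a(4)=149, a(5)=-394, a(6)=757, a(7)=-1610, a(8)=3189, a(9)=-6474, a(10)=12917, a(11)=-25930, a(12)=51829, a(13)=-103754, a(14)=207477, a(15)=-415050, a(16)=830069; answer 830069
Step 3: B2 = 830069; r = 8; total draws C(15,6) = 5005; favorable C(7,6) = 7; P = 1/715; answer 1/715
Step 4: B3 = 1/715; threaded value p + q = 716; w = -19; cross terms: (-19*-29 - 11*-36)=947, (11*-23 - 25*-29)=472, (25*-2 - 26*-23)=548, (26*-18 - -38*-2)=-544, (-38*-36 - -19*-18)=1026; twice the area = |2449| = 2449; area = 2449/2; boundary points = 1 + 2 + 1 + 16 + 1 = 21; strictly interior points = area - boundary/2 + 1 = 1215; answer 1215

1215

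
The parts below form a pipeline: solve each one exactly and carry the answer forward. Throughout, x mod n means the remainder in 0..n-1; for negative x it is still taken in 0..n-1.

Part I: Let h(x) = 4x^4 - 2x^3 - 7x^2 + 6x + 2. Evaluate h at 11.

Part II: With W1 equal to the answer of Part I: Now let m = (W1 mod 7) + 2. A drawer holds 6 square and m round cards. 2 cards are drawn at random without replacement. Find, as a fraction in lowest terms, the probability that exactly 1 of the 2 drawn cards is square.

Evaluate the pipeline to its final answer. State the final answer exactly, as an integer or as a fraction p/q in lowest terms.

7/13

Part I: 4*(11)^4 - 2*(11)^3 - 7*(11)^2 + 6*(11)^1 + 2 = (58564) + (-2662) + (-847) + (66) + (2) = 55123; answer 55123
Part II: W1 = 55123; m = 7; total draws C(13,2) = 78; favorable C(6,1)*C(7,1) = 42; P = 7/13; answer 7/13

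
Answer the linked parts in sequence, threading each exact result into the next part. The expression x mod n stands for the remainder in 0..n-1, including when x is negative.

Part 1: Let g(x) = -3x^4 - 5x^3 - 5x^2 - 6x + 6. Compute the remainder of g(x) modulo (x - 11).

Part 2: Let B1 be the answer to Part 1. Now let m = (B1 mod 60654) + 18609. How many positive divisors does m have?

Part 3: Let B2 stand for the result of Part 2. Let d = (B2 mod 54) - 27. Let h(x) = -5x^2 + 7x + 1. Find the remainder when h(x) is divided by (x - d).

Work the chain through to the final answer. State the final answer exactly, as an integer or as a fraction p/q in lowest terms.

-65

Part 1: remainder = value at the root: -3*(11)^4 - 5*(11)^3 - 5*(11)^2 - 6*(11)^1 + 6 = (-43923) + (-6655) + (-605) + (-66) + (6) = -51243; answer -51243
Part 2: B1 = -51243; m = 28020; 28020 = 2^2 * 3 * 5 * 467; number of divisors = (2+1) * (1+1) * (1+1) * (1+1) = 24; answer 24
Part 3: B2 = 24; d = -3; remainder = value at the root: -5*(-3)^2 + 7*(-3)^1 + 1 = (-45) + (-21) + (1) = -65; answer -65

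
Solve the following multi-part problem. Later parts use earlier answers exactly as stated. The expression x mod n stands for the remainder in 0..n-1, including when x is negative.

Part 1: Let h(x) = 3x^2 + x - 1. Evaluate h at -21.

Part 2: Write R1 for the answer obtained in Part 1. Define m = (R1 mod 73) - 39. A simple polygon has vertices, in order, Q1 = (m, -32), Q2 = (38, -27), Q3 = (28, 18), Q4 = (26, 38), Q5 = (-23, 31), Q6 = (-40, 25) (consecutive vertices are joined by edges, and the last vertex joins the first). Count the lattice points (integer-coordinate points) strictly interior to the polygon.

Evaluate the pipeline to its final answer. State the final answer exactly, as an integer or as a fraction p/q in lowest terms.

Part 1: 3*(-21)^2 + 1*(-21)^1 - 1 = (1323) + (-21) + (-1) = 1301; answer 1301
Part 2: R1 = 1301; m = 21; cross terms: (21*-27 - 38*-32)=649, (38*18 - 28*-27)=1440, (28*38 - 26*18)=596, (26*31 - -23*38)=1680, (-23*25 - -40*31)=665, (-40*-32 - 21*25)=755; twice the area = |5785| = 5785; area = 5785/2; boundary points = 1 + 5 + 2 + 7 + 1 + 1 = 17; strictly interior points = area - boundary/2 + 1 = 2885; answer 2885

2885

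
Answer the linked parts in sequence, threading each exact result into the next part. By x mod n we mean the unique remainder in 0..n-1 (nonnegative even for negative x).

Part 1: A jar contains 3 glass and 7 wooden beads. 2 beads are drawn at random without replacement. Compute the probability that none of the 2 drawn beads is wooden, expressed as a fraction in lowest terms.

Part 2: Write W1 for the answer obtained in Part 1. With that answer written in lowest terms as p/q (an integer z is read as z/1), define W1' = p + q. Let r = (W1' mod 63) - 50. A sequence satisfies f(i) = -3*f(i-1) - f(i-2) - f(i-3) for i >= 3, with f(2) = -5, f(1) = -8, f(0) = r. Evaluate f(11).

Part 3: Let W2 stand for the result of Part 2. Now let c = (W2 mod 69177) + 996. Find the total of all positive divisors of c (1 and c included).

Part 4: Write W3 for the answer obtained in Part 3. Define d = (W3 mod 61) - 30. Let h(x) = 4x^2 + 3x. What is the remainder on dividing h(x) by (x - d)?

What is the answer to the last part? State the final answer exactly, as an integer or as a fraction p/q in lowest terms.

1870

Part 1: total draws C(10,2) = 45; favorable C(3,2) = 3; P = 1/15; answer 1/15
Part 2: W1 = 1/15; threaded value p + q = 16; r = -34; f(3) = -3*(-5) - 1*(-8) - 1*(-34) = 57; iterating: f(3)=57, f(4)=-158, f(5)=422, f(6)=-1165, f(7)=3231, f(8)=-8950, f(9)=24784, f(10)=-68633, f(11)=190065; answer 190065
Part 3: W2 = 190065; c = 52707; 52707 = 3 * 17569; sigma = (1 + 3) * (1 + 17569) = 4 * 17570 = 70280; answer 70280
Part 4: W3 = 70280; d = -22; remainder = value at the root: 4*(-22)^2 + 3*(-22)^1 = (1936) + (-66) = 1870; answer 1870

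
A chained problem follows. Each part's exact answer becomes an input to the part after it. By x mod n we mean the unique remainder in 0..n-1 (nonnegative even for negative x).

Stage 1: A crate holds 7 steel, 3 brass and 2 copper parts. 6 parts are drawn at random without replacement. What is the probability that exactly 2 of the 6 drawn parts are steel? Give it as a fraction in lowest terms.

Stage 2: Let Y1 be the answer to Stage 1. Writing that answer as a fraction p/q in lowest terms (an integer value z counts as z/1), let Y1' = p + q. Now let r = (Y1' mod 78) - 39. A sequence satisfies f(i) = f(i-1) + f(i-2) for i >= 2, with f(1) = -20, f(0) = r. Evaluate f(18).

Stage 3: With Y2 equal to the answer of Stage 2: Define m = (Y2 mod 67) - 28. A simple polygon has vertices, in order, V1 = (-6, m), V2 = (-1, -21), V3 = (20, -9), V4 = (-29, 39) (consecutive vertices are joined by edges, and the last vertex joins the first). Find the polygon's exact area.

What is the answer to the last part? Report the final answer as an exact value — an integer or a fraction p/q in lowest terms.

1032

Stage 1: total draws C(12,6) = 924; favorable C(7,2)*C(5,4) = 105; P = 5/44; answer 5/44
Stage 2: Y1 = 5/44; threaded value p + q = 49; r = 10; f(2) = 1*(-20) + 1*(10) = -10; iterating: f(2)=-10, f(3)=-30, f(4)=-40, f(5)=-70, f(6)=-110, f(7)=-180, f(8)=-290, f(9)=-470, f(10)=-760, f(11)=-1230, f(12)=-1990, f(13)=-3220, f(14)=-5210, f(15)=-8430, f(16)=-13640, f(17)=-22070, f(18)=-35710; answer -35710
Stage 3: Y2 = -35710; m = -27; cross terms: (-6*-21 - -1*-27)=99, (-1*-9 - 20*-21)=429, (20*39 - -29*-9)=519, (-29*-27 - -6*39)=1017; twice the area = |2064| = 2064; area = 1032; answer 1032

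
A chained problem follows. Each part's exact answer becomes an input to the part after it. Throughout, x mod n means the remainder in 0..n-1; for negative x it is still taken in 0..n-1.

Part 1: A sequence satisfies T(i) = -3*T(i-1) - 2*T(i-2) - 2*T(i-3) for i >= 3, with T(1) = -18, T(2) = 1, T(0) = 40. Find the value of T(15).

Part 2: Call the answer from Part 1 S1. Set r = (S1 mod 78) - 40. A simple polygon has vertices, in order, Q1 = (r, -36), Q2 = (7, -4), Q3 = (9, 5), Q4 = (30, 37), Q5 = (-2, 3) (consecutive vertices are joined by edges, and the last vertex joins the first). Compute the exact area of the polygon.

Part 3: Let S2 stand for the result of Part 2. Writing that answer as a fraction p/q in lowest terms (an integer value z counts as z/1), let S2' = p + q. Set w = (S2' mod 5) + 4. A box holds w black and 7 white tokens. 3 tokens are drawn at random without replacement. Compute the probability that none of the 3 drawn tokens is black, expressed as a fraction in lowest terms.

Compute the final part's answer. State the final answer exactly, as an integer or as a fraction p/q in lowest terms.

Part 1: T(3) = -3*(1) - 2*(-18) - 2*(40) = -47; iterating: T(3)=-47, T(4)=175, T(5)=-433, T(6)=1043, T(7)=-2613, T(8)=6619, T(9)=-16717, T(10)=42139, T(11)=-106221, T(12)=267819, T(13)=-675293, T(14)=1702683, T(15)=-4293101; answer -4293101
Part 2: S1 = -4293101; r = -21; cross terms: (-21*-4 - 7*-36)=336, (7*5 - 9*-4)=71, (9*37 - 30*5)=183, (30*3 - -2*37)=164, (-2*-36 - -21*3)=135; twice the area = |889| = 889; area = 889/2; answer 889/2
Part 3: S2 = 889/2; threaded value p + q = 891; w = 5; total draws C(12,3) = 220; favorable C(7,3) = 35; P = 7/44; answer 7/44

7/44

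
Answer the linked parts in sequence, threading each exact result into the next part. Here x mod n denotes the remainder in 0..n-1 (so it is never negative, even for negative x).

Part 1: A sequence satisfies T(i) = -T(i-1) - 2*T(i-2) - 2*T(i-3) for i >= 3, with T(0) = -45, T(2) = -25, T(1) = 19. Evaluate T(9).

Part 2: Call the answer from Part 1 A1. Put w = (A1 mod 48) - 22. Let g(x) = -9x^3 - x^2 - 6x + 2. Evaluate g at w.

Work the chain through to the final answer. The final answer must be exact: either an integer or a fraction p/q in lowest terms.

1132

Part 1: T(3) = -1*(-25) - 2*(19) - 2*(-45) = 77; iterating: T(3)=77, T(4)=-65, T(5)=-39, T(6)=15, T(7)=193, T(8)=-145, T(9)=-271; answer -271
Part 2: A1 = -271; w = -5; -9*(-5)^3 - 1*(-5)^2 - 6*(-5)^1 + 2 = (1125) + (-25) + (30) + (2) = 1132; answer 1132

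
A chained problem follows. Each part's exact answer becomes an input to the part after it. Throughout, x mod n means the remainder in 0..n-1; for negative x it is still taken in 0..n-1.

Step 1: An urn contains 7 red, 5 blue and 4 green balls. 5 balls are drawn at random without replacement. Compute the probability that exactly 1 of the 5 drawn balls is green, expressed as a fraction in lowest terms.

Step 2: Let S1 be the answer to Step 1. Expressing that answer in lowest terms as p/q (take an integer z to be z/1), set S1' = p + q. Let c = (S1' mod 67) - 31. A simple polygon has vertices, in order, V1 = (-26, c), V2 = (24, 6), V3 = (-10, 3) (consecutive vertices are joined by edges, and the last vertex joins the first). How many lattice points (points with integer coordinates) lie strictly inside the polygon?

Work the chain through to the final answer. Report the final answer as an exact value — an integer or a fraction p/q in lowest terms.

Step 1: total draws C(16,5) = 4368; favorable C(4,1)*C(12,4) = 1980; P = 165/364; answer 165/364
Step 2: S1 = 165/364; threaded value p + q = 529; c = 29; cross terms: (-26*6 - 24*29)=-852, (24*3 - -10*6)=132, (-10*29 - -26*3)=-212; twice the area = |-932| = 932; area = 466; boundary points = 1 + 1 + 2 = 4; strictly interior points = area - boundary/2 + 1 = 465; answer 465

465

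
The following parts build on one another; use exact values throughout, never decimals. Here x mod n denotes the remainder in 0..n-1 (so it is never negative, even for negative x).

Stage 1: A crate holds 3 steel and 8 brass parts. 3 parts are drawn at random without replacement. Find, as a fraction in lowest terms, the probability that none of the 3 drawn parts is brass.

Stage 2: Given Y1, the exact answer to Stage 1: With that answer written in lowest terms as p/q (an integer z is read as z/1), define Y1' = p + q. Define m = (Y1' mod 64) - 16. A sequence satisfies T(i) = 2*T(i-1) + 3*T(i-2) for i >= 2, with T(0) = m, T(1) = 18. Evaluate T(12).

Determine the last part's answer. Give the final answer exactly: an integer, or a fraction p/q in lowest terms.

Stage 1: total draws C(11,3) = 165; favorable C(3,3) = 1; P = 1/165; answer 1/165
Stage 2: Y1 = 1/165; threaded value p + q = 166; m = 22; T(2) = 2*(18) + 3*(22) = 102; iterating: T(2)=102, T(3)=258, T(4)=822, T(5)=2418, T(6)=7302, T(7)=21858, T(8)=65622, T(9)=196818, T(10)=590502, T(11)=1771458, T(12)=5314422; answer 5314422

5314422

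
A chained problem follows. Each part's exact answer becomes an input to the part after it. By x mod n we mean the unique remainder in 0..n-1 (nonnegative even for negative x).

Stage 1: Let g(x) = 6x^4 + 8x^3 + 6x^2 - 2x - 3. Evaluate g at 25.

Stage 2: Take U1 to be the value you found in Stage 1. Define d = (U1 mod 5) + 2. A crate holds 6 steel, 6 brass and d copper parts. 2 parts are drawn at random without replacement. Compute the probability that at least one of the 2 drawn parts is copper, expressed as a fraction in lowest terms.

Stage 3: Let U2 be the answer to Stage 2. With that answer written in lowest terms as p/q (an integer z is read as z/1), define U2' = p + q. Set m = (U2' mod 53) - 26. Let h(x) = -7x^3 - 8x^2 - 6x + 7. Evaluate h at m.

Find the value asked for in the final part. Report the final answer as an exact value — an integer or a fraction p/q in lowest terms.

-272

Stage 1: 6*(25)^4 + 8*(25)^3 + 6*(25)^2 - 2*(25)^1 - 3 = (2343750) + (125000) + (3750) + (-50) + (-3) = 2472447; answer 2472447
Stage 2: U1 = 2472447; d = 4; total draws C(16,2) = 120; complement C(12,2) = 66; favorable 120 - 66 = 54; P = 9/20; answer 9/20
Stage 3: U2 = 9/20; threaded value p + q = 29; m = 3; -7*(3)^3 - 8*(3)^2 - 6*(3)^1 + 7 = (-189) + (-72) + (-18) + (7) = -272; answer -272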